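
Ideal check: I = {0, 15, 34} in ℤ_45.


Check ideal conditions for I = {0, 15, 34} in ℤ_45:
(1) I is an additive subgroup? No
(2) For r ∈ ℤ_45 and a ∈ I: r·a ∈ I? No  [counterexample: r=2, a=15, r·a mod 45 = 30 ∉ I]

No, I is not an ideal of ℤ_45


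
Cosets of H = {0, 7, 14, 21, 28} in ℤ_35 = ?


H = {0, 7, 14, 21, 28}, |H| = 5
Number of cosets = |G|/|H| = 35/5 = 7
0 + H = {0, 7, 14, 21, 28}
1 + H = {1, 8, 15, 22, 29}
2 + H = {2, 9, 16, 23, 30}
3 + H = {3, 10, 17, 24, 31}
4 + H = {4, 11, 18, 25, 32}
5 + H = {5, 12, 19, 26, 33}
6 + H = {6, 13, 20, 27, 34}

Cosets: 0+H={0,7,14,21,28}; 1+H={1,8,15,22,29}; 2+H={2,9,16,23,30}; 3+H={3,10,17,24,31}; 4+H={4,11,18,25,32}; 5+H={5,12,19,26,33}; 6+H={6,13,20,27,34}


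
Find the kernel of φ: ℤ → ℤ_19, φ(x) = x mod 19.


Kernel = preimage of identity
ker(φ) = {x ∈ ℤ : x ≡ 0 (mod 19)} = 19ℤ = {0, ±19, ±38, ...}

ker(φ) = 19ℤ


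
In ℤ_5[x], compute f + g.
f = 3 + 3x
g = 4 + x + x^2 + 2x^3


Add coefficients mod 5:
x^0: 3 + 4 = 2 (mod 5)
x^1: 3 + 1 = 4 (mod 5)
x^2: 0 + 1 = 1 (mod 5)
x^3: 0 + 2 = 2 (mod 5)
Result: 2 + 4x + x^2 + 2x^3

f + g = 2 + 4x + x^2 + 2x^3


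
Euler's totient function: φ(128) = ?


Factor n: 128 = 2^7
φ(n) = n · ∏(1 - 1/p) over distinct primes p | n
φ(128) = 128 · (1 - 1/2) = 64

φ(128) = 64


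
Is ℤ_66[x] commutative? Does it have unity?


ℤ_66 has zero divisors (2·33 ≡ 0), and these lift to constant zero divisors in ℤ_66[x]; so not an integral domain
Commutative: Yes
Integral domain: No
Has unity: Yes

ℤ_66[x]: Commutative=Yes, Unity=Yes


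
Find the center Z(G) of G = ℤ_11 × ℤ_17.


Z(G) = {g ∈ G | gx = xg for all x ∈ G}
Direct product of abelian groups is abelian, so Z(G) = G

Z(ℤ_11 × ℤ_17) = ℤ_11 × ℤ_17


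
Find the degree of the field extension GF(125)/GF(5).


GF(125) = GF(5^3), so the extension degree is 3

[GF(125)/GF(5)] = 3


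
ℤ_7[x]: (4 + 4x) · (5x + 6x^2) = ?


Expand and collect like terms; reduce coefficients mod 7:
x^0: 4·0 = 0 ≡ 0 (mod 7)
x^1: 4·5 + 4·0 = 20 ≡ 6 (mod 7)
x^2: 4·6 + 4·5 = 44 ≡ 2 (mod 7)
x^3: 4·6 = 24 ≡ 3 (mod 7)
Result: 6x + 2x^2 + 3x^3

f · g = 6x + 2x^2 + 3x^3


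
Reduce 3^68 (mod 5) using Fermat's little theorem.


Fermat's little theorem: if p is prime and gcd(a,p)=1, then a^(p-1) ≡ 1 (mod p)
p = 5 is prime, gcd(3,5) = 1
Reduce exponent: 68 mod 4 = 0
So 3^68 ≡ 3^0 (mod 5)
3^0 = 1

3^68 ≡ 1 (mod 5)


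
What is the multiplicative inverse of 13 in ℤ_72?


Use the extended Euclidean algorithm to write 1 = 13·s + 72·t; then s mod 72 is the inverse.
Euclidean algorithm:
  13 = 0·72 + 13
  72 = 5·13 + 7
  13 = 1·7 + 6
  7 = 1·6 + 1
  6 = 6·1 + 0
gcd(13,72) = 1
Back-substitution gives: 13·(-11) + 72·(2) = 1
So 13⁻¹ ≡ -11 ≡ 61 (mod 72)
Check: 13 × 61 = 793 ≡ 1 (mod 72) ✓

13⁻¹ ≡ 61 (mod 72)


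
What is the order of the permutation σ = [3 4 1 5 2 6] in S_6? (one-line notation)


Cycle decomposition: (1 3) (2 4 5)
Cycle lengths: 2, 3
Order = lcm(2, 3) = 6

ord(σ) = 6


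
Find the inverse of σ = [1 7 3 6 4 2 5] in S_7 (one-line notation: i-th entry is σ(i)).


To find σ⁻¹, swap domain and range:
σ(1) = 1 → σ⁻¹(1) = 1
σ(2) = 7 → σ⁻¹(7) = 2
σ(3) = 3 → σ⁻¹(3) = 3
σ(4) = 6 → σ⁻¹(6) = 4
σ(5) = 4 → σ⁻¹(4) = 5
σ(6) = 2 → σ⁻¹(2) = 6
σ(7) = 5 → σ⁻¹(5) = 7

σ⁻¹ = [1 6 3 5 7 4 2]


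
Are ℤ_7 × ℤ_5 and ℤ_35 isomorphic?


Comparing ℤ_7 × ℤ_5 and ℤ_35:
gcd(7,5) = 1, so ℤ_7 × ℤ_5 ≅ ℤ_35 (CRT)

Yes, ℤ_7 × ℤ_5 ≅ ℤ_35


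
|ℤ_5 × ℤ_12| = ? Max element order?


|ℤ_5 × ℤ_12| = 5 × 12 = 60
Max element order = lcm(5,12) = 60
Cyclic? Yes (gcd=1)

|ℤ_5×ℤ_12| = 60, max element order = 60


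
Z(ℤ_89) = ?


Z(G) = {g ∈ G | gx = xg for all x ∈ G}
ℤ_89 is abelian, so Z(G) = G

Z(ℤ_89) = ℤ_89


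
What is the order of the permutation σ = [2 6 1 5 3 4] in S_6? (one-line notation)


Cycle decomposition: (1 2 6 4 5 3)
Cycle lengths: 6
Order = lcm(6) = 6

ord(σ) = 6


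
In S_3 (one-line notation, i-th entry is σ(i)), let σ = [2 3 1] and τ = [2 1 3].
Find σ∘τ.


σ∘τ: apply τ first, then σ
1 →τ 2 →σ 3
2 →τ 1 →σ 2
3 →τ 3 →σ 1

σ∘τ = [3 2 1]


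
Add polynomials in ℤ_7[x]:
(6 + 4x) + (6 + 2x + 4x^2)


Add coefficients mod 7:
x^0: 6 + 6 = 5 (mod 7)
x^1: 4 + 2 = 6 (mod 7)
x^2: 0 + 4 = 4 (mod 7)
Result: 5 + 6x + 4x^2

f + g = 5 + 6x + 4x^2


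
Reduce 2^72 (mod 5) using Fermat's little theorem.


Fermat's little theorem: if p is prime and gcd(a,p)=1, then a^(p-1) ≡ 1 (mod p)
p = 5 is prime, gcd(2,5) = 1
Reduce exponent: 72 mod 4 = 0
So 2^72 ≡ 2^0 (mod 5)
2^0 = 1

2^72 ≡ 1 (mod 5)


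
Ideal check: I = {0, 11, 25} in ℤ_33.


Check ideal conditions for I = {0, 11, 25} in ℤ_33:
(1) I is an additive subgroup? No
(2) For r ∈ ℤ_33 and a ∈ I: r·a ∈ I? No  [counterexample: r=2, a=11, r·a mod 33 = 22 ∉ I]

No, I is not an ideal of ℤ_33


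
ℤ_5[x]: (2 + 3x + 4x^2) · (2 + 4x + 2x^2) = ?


Expand and collect like terms; reduce coefficients mod 5:
x^0: 2·2 = 4 ≡ 4 (mod 5)
x^1: 2·4 + 3·2 = 14 ≡ 4 (mod 5)
x^2: 2·2 + 3·4 + 4·2 = 24 ≡ 4 (mod 5)
x^3: 3·2 + 4·4 = 22 ≡ 2 (mod 5)
x^4: 4·2 = 8 ≡ 3 (mod 5)
Result: 4 + 4x + 4x^2 + 2x^3 + 3x^4

f · g = 4 + 4x + 4x^2 + 2x^3 + 3x^4


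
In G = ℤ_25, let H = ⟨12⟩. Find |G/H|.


|⟨12⟩| = n / gcd(12, 25) = 25 / 1 = 25
H is normal (ℤ_25 is abelian).
|G/H| = |G| / |H| = 25 / 25 = 1

|G/H| = 1


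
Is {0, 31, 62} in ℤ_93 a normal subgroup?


H = {0, 31, 62} in ℤ_93
ℤ_93 is abelian; every subgroup of an abelian group is normal

Yes, normal subgroup


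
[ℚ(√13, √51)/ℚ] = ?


[ℚ(√13,√51):ℚ] = [ℚ(√13,√51):ℚ(√13)]·[ℚ(√13):ℚ] = 2·2 = 4

[ℚ(√13, √51)/ℚ] = 4


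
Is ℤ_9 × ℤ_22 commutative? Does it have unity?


Direct product ring; commutative with unity (1,1); but (1,0)·(0,1) = (0,0) gives zero divisors, so not an integral domain
Commutative: Yes
Integral domain: No
Has unity: Yes

ℤ_9 × ℤ_22: Commutative=Yes, Unity=Yes


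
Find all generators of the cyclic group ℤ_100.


g generates ℤ_n iff gcd(g,n) = 1
Prime factors of 100: 2, 5
Generators are g ∈ {1,...,99} not divisible by any of these primes.
Generators: {1, 3, 7, 9, 11, 13, 17, 19, 21, 23, 27, 29, 31, 33, 37, 39, 41, 43, 47, 49, 51, 53, 57, 59, 61, 63, 67, 69, 71, 73, 77, 79, 81, 83, 87, 89, 91, 93, 97, 99}
Number of generators = φ(100) = 40

Generators of ℤ_100 = {1, 3, 7, 9, 11, 13, 17, 19, 21, 23, 27, 29, 31, 33, 37, 39, 41, 43, 47, 49, 51, 53, 57, 59, 61, 63, 67, 69, 71, 73, 77, 79, 81, 83, 87, 89, 91, 93, 97, 99}


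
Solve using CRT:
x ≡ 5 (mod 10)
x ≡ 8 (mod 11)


m₁ = 10, m₂ = 11, gcd = 1, so CRT applies. M = m₁·m₂ = 110
Let M₁ = M/m₁ = 11, M₂ = M/m₂ = 10
Find y₁ ≡ M₁⁻¹ (mod m₁): 11⁻¹ ≡ 1 (mod 10)
Find y₂ ≡ M₂⁻¹ (mod m₂): 10⁻¹ ≡ 10 (mod 11)
x = a₁·M₁·y₁ + a₂·M₂·y₂ = 5·11·1 + 8·10·10 = 855
Reduce mod 110: x ≡ 85
Check: 85 mod 10 = 5 ✓, 85 mod 11 = 8 ✓

x ≡ 85 (mod 110)


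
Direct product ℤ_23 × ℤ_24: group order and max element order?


|ℤ_23 × ℤ_24| = 23 × 24 = 552
Max element order = lcm(23,24) = 552
Cyclic? Yes (gcd=1)

|ℤ_23×ℤ_24| = 552, max element order = 552


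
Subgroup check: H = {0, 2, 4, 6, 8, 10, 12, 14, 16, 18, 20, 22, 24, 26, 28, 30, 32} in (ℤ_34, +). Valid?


Subgroup test for H = {0, 2, 4, 6, 8, 10, 12, 14, 16, 18, 20, 22, 24, 26, 28, 30, 32} in (ℤ_34, +):
(1) 0 ∈ H? Yes
(2) Closure: for all a,b ∈ H, (a+b) mod 34 ∈ H? Yes
(3) Inverses: for all a ∈ H, -a mod 34 ∈ H? Yes

Yes, H is a subgroup of ℤ_34


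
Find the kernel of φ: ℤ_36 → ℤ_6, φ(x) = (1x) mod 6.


Kernel = preimage of identity
ker(φ) = {x ∈ ℤ_36 : 1x ≡ 0 (mod 6)}. Since 6 | 36, φ is well-defined. The kernel is the cyclic subgroup ⟨6⟩ of ℤ_36 (order 6), i.e. {0, 6, 12, 18, 24, 30}

ker(φ) = {0, 6, 12, 18, 24, 30}


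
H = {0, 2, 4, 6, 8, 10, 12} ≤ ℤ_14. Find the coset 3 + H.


3 + H = {3 + h (mod 14) : h ∈ H}
3+0=3, 3+2=5, 3+4=7, 3+6=9, 3+8=11, 3+10=13, 3+12=1
3 + H = {1, 3, 5, 7, 9, 11, 13} = 1 + H

3 + H = {1, 3, 5, 7, 9, 11, 13}


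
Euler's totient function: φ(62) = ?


Factor n: 62 = 2 × 31
φ(n) = n · ∏(1 - 1/p) over distinct primes p | n
φ(62) = 62 · (1 - 1/2) · (1 - 1/31) = 30

φ(62) = 30


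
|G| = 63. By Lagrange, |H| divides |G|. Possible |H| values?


Lagrange's theorem: |H| divides |G|
|G| = 63
Divisors of 63: 1, 3, 7, 9, 21, 63

Possible subgroup orders: {1, 3, 7, 9, 21, 63}


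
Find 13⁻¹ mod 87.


Use the extended Euclidean algorithm to write 1 = 13·s + 87·t; then s mod 87 is the inverse.
Euclidean algorithm:
  13 = 0·87 + 13
  87 = 6·13 + 9
  13 = 1·9 + 4
  9 = 2·4 + 1
  4 = 4·1 + 0
gcd(13,87) = 1
Back-substitution gives: 13·(-20) + 87·(3) = 1
So 13⁻¹ ≡ -20 ≡ 67 (mod 87)
Check: 13 × 67 = 871 ≡ 1 (mod 87) ✓

13⁻¹ ≡ 67 (mod 87)


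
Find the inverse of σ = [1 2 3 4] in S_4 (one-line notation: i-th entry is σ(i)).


To find σ⁻¹, swap domain and range:
σ(1) = 1 → σ⁻¹(1) = 1
σ(2) = 2 → σ⁻¹(2) = 2
σ(3) = 3 → σ⁻¹(3) = 3
σ(4) = 4 → σ⁻¹(4) = 4

σ⁻¹ = [1 2 3 4]


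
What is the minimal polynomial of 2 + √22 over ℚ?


Let α = 2 + √22. Then α - 2 = √22, so (α - 2)² = 22, giving α² - 4α - 18 = 0. Degree 2 and α ∉ ℚ, so this is the minimal polynomial.

Minimal polynomial: x² - 4x - 18


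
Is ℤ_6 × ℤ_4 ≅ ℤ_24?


Comparing ℤ_6 × ℤ_4 and ℤ_24:
gcd(6,4) = 2 ≠ 1. Max element order in ℤ_6×ℤ_4 is lcm(6,4) = 12 < 24, so it has no element of order 24

No, ℤ_6 × ℤ_4 ≇ ℤ_24


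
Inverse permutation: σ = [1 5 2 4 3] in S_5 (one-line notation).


To find σ⁻¹, swap domain and range:
σ(1) = 1 → σ⁻¹(1) = 1
σ(2) = 5 → σ⁻¹(5) = 2
σ(3) = 2 → σ⁻¹(2) = 3
σ(4) = 4 → σ⁻¹(4) = 4
σ(5) = 3 → σ⁻¹(3) = 5

σ⁻¹ = [1 3 5 4 2]


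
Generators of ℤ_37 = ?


g generates ℤ_n iff gcd(g,n) = 1
Prime factors of 37: 37
Generators are g ∈ {1,...,36} not divisible by any of these primes.
Generators: {1, 2, 3, 4, 5, 6, 7, 8, 9, 10, 11, 12, 13, 14, 15, 16, 17, 18, 19, 20, 21, 22, 23, 24, 25, 26, 27, 28, 29, 30, 31, 32, 33, 34, 35, 36}
Number of generators = φ(37) = 36

Generators of ℤ_37 = {1, 2, 3, 4, 5, 6, 7, 8, 9, 10, 11, 12, 13, 14, 15, 16, 17, 18, 19, 20, 21, 22, 23, 24, 25, 26, 27, 28, 29, 30, 31, 32, 33, 34, 35, 36}


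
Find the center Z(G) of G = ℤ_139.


Z(G) = {g ∈ G | gx = xg for all x ∈ G}
ℤ_139 is abelian, so Z(G) = G

Z(ℤ_139) = ℤ_139


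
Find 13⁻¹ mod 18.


Use the extended Euclidean algorithm to write 1 = 13·s + 18·t; then s mod 18 is the inverse.
Euclidean algorithm:
  13 = 0·18 + 13
  18 = 1·13 + 5
  13 = 2·5 + 3
  5 = 1·3 + 2
  3 = 1·2 + 1
  2 = 2·1 + 0
gcd(13,18) = 1
Back-substitution gives: 13·(7) + 18·(-5) = 1
So 13⁻¹ ≡ 7 ≡ 7 (mod 18)
Check: 13 × 7 = 91 ≡ 1 (mod 18) ✓

13⁻¹ ≡ 7 (mod 18)


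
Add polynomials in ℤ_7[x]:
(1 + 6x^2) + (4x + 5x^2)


Add coefficients mod 7:
x^0: 1 + 0 = 1 (mod 7)
x^1: 0 + 4 = 4 (mod 7)
x^2: 6 + 5 = 4 (mod 7)
Result: 1 + 4x + 4x^2

f + g = 1 + 4x + 4x^2


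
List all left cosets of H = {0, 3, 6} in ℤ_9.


H = {0, 3, 6}, |H| = 3
Number of cosets = |G|/|H| = 9/3 = 3
0 + H = {0, 3, 6}
1 + H = {1, 4, 7}
2 + H = {2, 5, 8}

Cosets: 0+H={0,3,6}; 1+H={1,4,7}; 2+H={2,5,8}


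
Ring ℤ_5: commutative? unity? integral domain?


ℤ_5 is a commutative ring with unity 1; 5 is prime, so ℤ_5 is a field (hence an integral domain)
Commutative: Yes
Integral domain: Yes
Has unity: Yes

ℤ_5: Commutative=Yes, Unity=Yes


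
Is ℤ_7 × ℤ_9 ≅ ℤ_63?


Comparing ℤ_7 × ℤ_9 and ℤ_63:
gcd(7,9) = 1, so ℤ_7 × ℤ_9 ≅ ℤ_63 (CRT)

Yes, ℤ_7 × ℤ_9 ≅ ℤ_63


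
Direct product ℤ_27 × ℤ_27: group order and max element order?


|ℤ_27 × ℤ_27| = 27 × 27 = 729
Max element order = lcm(27,27) = 27
Cyclic? No (gcd=27)

|ℤ_27×ℤ_27| = 729, max element order = 27


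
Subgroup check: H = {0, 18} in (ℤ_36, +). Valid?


Subgroup test for H = {0, 18} in (ℤ_36, +):
(1) 0 ∈ H? Yes
(2) Closure: for all a,b ∈ H, (a+b) mod 36 ∈ H? Yes
(3) Inverses: for all a ∈ H, -a mod 36 ∈ H? Yes

Yes, H is a subgroup of ℤ_36


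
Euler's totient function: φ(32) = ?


Factor n: 32 = 2^5
φ(n) = n · ∏(1 - 1/p) over distinct primes p | n
φ(32) = 32 · (1 - 1/2) = 16

φ(32) = 16


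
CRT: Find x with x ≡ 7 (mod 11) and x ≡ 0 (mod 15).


m₁ = 11, m₂ = 15, gcd = 1, so CRT applies. M = m₁·m₂ = 165
Let M₁ = M/m₁ = 15, M₂ = M/m₂ = 11
Find y₁ ≡ M₁⁻¹ (mod m₁): 15⁻¹ ≡ 3 (mod 11)
Find y₂ ≡ M₂⁻¹ (mod m₂): 11⁻¹ ≡ 11 (mod 15)
x = a₁·M₁·y₁ + a₂·M₂·y₂ = 7·15·3 + 0·11·11 = 315
Reduce mod 165: x ≡ 150
Check: 150 mod 11 = 7 ✓, 150 mod 15 = 0 ✓

x ≡ 150 (mod 165)


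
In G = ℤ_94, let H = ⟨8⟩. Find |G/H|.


|⟨8⟩| = n / gcd(8, 94) = 94 / 2 = 47
H is normal (ℤ_94 is abelian).
|G/H| = |G| / |H| = 94 / 47 = 2

|G/H| = 2


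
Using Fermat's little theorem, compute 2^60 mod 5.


Fermat's little theorem: if p is prime and gcd(a,p)=1, then a^(p-1) ≡ 1 (mod p)
p = 5 is prime, gcd(2,5) = 1
Reduce exponent: 60 mod 4 = 0
So 2^60 ≡ 2^0 (mod 5)
2^0 = 1

2^60 ≡ 1 (mod 5)


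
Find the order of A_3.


|A_n| = n!/2 (even permutations)
|A_3| = 3!/2 = 6/2 = 3

|A_3| = 3


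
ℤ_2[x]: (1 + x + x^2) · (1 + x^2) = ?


Expand and collect like terms; reduce coefficients mod 2:
x^0: 1·1 = 1 ≡ 1 (mod 2)
x^1: 1·0 + 1·1 = 1 ≡ 1 (mod 2)
x^2: 1·1 + 1·0 + 1·1 = 2 ≡ 0 (mod 2)
x^3: 1·1 + 1·0 = 1 ≡ 1 (mod 2)
x^4: 1·1 = 1 ≡ 1 (mod 2)
Result: 1 + x + x^3 + x^4

f · g = 1 + x + x^3 + x^4


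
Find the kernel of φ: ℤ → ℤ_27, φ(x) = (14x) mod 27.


Kernel = preimage of identity
ker(φ) = {x ∈ ℤ : 14x ≡ 0 (mod 27)}. gcd(14,27) = 1, so 14x ≡ 0 (mod 27) ⟺ x ≡ 0 (mod 27/1 = 27). Hence ker(φ) = 27ℤ

ker(φ) = 27ℤ


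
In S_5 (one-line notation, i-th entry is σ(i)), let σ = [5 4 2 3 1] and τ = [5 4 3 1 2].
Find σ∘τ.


σ∘τ: apply τ first, then σ
1 →τ 5 →σ 1
2 →τ 4 →σ 3
3 →τ 3 →σ 2
4 →τ 1 →σ 5
5 →τ 2 →σ 4

σ∘τ = [1 3 2 5 4]


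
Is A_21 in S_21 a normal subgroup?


H = A_21 in S_21
A_21 has index 2 in S_21, and every subgroup of index 2 is normal

Yes, normal subgroup


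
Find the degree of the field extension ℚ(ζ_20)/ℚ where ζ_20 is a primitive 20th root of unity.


[ℚ(ζ_n):ℚ] = deg Φ_n(x) = φ(n). Here φ(20) = 8

[ℚ(ζ_20)/ℚ where ζ_20 is a primitive 20th root of unity] = 8


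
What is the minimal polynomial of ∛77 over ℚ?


∛77 satisfies x³ - 77 = 0, irreducible over ℚ (no rational root; 77 is not a perfect cube)

Minimal polynomial: x³ - 77


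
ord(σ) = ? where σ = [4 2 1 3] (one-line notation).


Cycle decomposition: (1 4 3)
Cycle lengths: 3
Order = lcm(3) = 3

ord(σ) = 3


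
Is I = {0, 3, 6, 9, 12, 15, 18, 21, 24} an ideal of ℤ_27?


Check ideal conditions for I = {0, 3, 6, 9, 12, 15, 18, 21, 24} in ℤ_27:
(1) I is an additive subgroup? Yes
(2) For r ∈ ℤ_27 and a ∈ I: r·a ∈ I? Yes

Yes, I is an ideal of ℤ_27


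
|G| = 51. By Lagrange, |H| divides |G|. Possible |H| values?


Lagrange's theorem: |H| divides |G|
|G| = 51
Divisors of 51: 1, 3, 17, 51

Possible subgroup orders: {1, 3, 17, 51}


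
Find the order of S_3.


|S_n| = n! (number of permutations of n symbols)
|S_3| = 3! = 6

|S_3| = 6


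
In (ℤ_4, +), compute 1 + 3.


Operation: addition mod 4
1 + 3 = (a + b) mod 4 with a = 1, b = 3

1 + 3 = 0


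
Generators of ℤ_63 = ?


g generates ℤ_n iff gcd(g,n) = 1
Prime factors of 63: 3, 7
Generators are g ∈ {1,...,62} not divisible by any of these primes.
Generators: {1, 2, 4, 5, 8, 10, 11, 13, 16, 17, 19, 20, 22, 23, 25, 26, 29, 31, 32, 34, 37, 38, 40, 41, 43, 44, 46, 47, 50, 52, 53, 55, 58, 59, 61, 62}
Number of generators = φ(63) = 36

Generators of ℤ_63 = {1, 2, 4, 5, 8, 10, 11, 13, 16, 17, 19, 20, 22, 23, 25, 26, 29, 31, 32, 34, 37, 38, 40, 41, 43, 44, 46, 47, 50, 52, 53, 55, 58, 59, 61, 62}


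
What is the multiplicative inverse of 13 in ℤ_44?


Use the extended Euclidean algorithm to write 1 = 13·s + 44·t; then s mod 44 is the inverse.
Euclidean algorithm:
  13 = 0·44 + 13
  44 = 3·13 + 5
  13 = 2·5 + 3
  5 = 1·3 + 2
  3 = 1·2 + 1
  2 = 2·1 + 0
gcd(13,44) = 1
Back-substitution gives: 13·(17) + 44·(-5) = 1
So 13⁻¹ ≡ 17 ≡ 17 (mod 44)
Check: 13 × 17 = 221 ≡ 1 (mod 44) ✓

13⁻¹ ≡ 17 (mod 44)


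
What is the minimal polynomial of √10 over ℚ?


√10 satisfies x² - 10 = 0, irreducible over ℚ since 10 is squarefree

Minimal polynomial: x² - 10


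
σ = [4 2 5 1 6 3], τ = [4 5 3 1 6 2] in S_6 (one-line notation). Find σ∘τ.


σ∘τ: apply τ first, then σ
1 →τ 4 →σ 1
2 →τ 5 →σ 6
3 →τ 3 →σ 5
4 →τ 1 →σ 4
5 →τ 6 →σ 3
6 →τ 2 →σ 2

σ∘τ = [1 6 5 4 3 2]


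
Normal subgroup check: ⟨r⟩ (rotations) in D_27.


H = ⟨r⟩ (rotations) in D_27
The rotation subgroup ⟨r⟩ has index 2 in D_27, so it is normal

Yes, normal subgroup


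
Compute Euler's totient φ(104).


Factor n: 104 = 2^3 × 13
φ(n) = n · ∏(1 - 1/p) over distinct primes p | n
φ(104) = 104 · (1 - 1/2) · (1 - 1/13) = 48

φ(104) = 48


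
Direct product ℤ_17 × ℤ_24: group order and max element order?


|ℤ_17 × ℤ_24| = 17 × 24 = 408
Max element order = lcm(17,24) = 408
Cyclic? Yes (gcd=1)

|ℤ_17×ℤ_24| = 408, max element order = 408


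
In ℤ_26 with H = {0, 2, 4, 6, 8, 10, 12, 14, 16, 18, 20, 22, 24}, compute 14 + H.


14 + H = {14 + h (mod 26) : h ∈ H}
14+0=14, 14+2=16, 14+4=18, 14+6=20, 14+8=22, 14+10=24, 14+12=0, 14+14=2, 14+16=4, 14+18=6, 14+20=8, 14+22=10, 14+24=12
14 + H = {0, 2, 4, 6, 8, 10, 12, 14, 16, 18, 20, 22, 24} = 0 + H

14 + H = {0, 2, 4, 6, 8, 10, 12, 14, 16, 18, 20, 22, 24}


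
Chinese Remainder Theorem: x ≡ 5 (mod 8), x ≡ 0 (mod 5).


m₁ = 8, m₂ = 5, gcd = 1, so CRT applies. M = m₁·m₂ = 40
Let M₁ = M/m₁ = 5, M₂ = M/m₂ = 8
Find y₁ ≡ M₁⁻¹ (mod m₁): 5⁻¹ ≡ 5 (mod 8)
Find y₂ ≡ M₂⁻¹ (mod m₂): 8⁻¹ ≡ 2 (mod 5)
x = a₁·M₁·y₁ + a₂·M₂·y₂ = 5·5·5 + 0·8·2 = 125
Reduce mod 40: x ≡ 5
Check: 5 mod 8 = 5 ✓, 5 mod 5 = 0 ✓

x ≡ 5 (mod 40)


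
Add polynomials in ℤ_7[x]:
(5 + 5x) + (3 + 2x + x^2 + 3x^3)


Add coefficients mod 7:
x^0: 5 + 3 = 1 (mod 7)
x^1: 5 + 2 = 0 (mod 7)
x^2: 0 + 1 = 1 (mod 7)
x^3: 0 + 3 = 3 (mod 7)
Result: 1 + x^2 + 3x^3

f + g = 1 + x^2 + 3x^3


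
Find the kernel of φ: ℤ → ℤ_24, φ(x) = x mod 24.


Kernel = preimage of identity
ker(φ) = {x ∈ ℤ : x ≡ 0 (mod 24)} = 24ℤ = {0, ±24, ±48, ...}

ker(φ) = 24ℤ


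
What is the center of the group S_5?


Z(G) = {g ∈ G | gx = xg for all x ∈ G}
S_n is non-abelian for n ≥ 3; Z(S_5) is trivial

Z(S_5) = {e}


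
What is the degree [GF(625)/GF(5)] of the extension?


GF(625) = GF(5^4), so the extension degree is 4

[GF(625)/GF(5)] = 4


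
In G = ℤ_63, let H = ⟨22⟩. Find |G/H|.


|⟨22⟩| = n / gcd(22, 63) = 63 / 1 = 63
H is normal (ℤ_63 is abelian).
|G/H| = |G| / |H| = 63 / 63 = 1

|G/H| = 1


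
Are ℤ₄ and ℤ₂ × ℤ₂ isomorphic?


Comparing ℤ₄ and ℤ₂ × ℤ₂:
ℤ₄ has an element of order 4; ℤ₂×ℤ₂ has exponent 2

No, ℤ₄ ≇ ℤ₂ × ℤ₂


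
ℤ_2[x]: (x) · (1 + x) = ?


Expand and collect like terms; reduce coefficients mod 2:
x^0: 0·1 = 0 ≡ 0 (mod 2)
x^1: 0·1 + 1·1 = 1 ≡ 1 (mod 2)
x^2: 1·1 = 1 ≡ 1 (mod 2)
Result: x + x^2

f · g = x + x^2


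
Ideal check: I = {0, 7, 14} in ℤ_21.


Check ideal conditions for I = {0, 7, 14} in ℤ_21:
(1) I is an additive subgroup? Yes
(2) For r ∈ ℤ_21 and a ∈ I: r·a ∈ I? Yes

Yes, I is an ideal of ℤ_21


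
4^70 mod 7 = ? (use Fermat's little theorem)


Fermat's little theorem: if p is prime and gcd(a,p)=1, then a^(p-1) ≡ 1 (mod p)
p = 7 is prime, gcd(4,7) = 1
Reduce exponent: 70 mod 6 = 4
So 4^70 ≡ 4^4 (mod 7)
4^4 mod 7 = 4

4^70 ≡ 4 (mod 7)


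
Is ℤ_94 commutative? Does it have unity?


ℤ_94 is a commutative ring with unity 1; 94 = 2×47 is composite, so 2·47 ≡ 0 gives zero divisors (not an integral domain)
Commutative: Yes
Integral domain: No
Has unity: Yes

ℤ_94: Commutative=Yes, Unity=Yes


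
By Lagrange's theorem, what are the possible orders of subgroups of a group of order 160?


Lagrange's theorem: |H| divides |G|
|G| = 160
Divisors of 160: 1, 2, 4, 5, 8, 10, 16, 20, 32, 40, 80, 160

Possible subgroup orders: {1, 2, 4, 5, 8, 10, 16, 20, 32, 40, 80, 160}


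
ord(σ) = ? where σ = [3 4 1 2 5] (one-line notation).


Cycle decomposition: (1 3) (2 4)
Cycle lengths: 2, 2
Order = lcm(2, 2) = 2

ord(σ) = 2


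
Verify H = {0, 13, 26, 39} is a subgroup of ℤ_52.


Subgroup test for H = {0, 13, 26, 39} in (ℤ_52, +):
(1) 0 ∈ H? Yes
(2) Closure: for all a,b ∈ H, (a+b) mod 52 ∈ H? Yes
(3) Inverses: for all a ∈ H, -a mod 52 ∈ H? Yes

Yes, H is a subgroup of ℤ_52


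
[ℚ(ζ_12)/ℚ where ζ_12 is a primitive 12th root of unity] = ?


[ℚ(ζ_n):ℚ] = deg Φ_n(x) = φ(n). Here φ(12) = 4

[ℚ(ζ_12)/ℚ where ζ_12 is a primitive 12th root of unity] = 4


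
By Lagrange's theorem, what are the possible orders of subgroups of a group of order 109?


Lagrange's theorem: |H| divides |G|
|G| = 109
Divisors of 109: 1, 109

Possible subgroup orders: {1, 109}


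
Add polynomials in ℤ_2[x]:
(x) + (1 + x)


Add coefficients mod 2:
x^0: 0 + 1 = 1 (mod 2)
x^1: 1 + 1 = 0 (mod 2)
Result: 1

f + g = 1


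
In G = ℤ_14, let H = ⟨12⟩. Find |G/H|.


|⟨12⟩| = n / gcd(12, 14) = 14 / 2 = 7
H is normal (ℤ_14 is abelian).
|G/H| = |G| / |H| = 14 / 7 = 2

|G/H| = 2


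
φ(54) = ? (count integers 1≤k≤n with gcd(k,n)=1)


Factor n: 54 = 2 × 3^3
φ(n) = n · ∏(1 - 1/p) over distinct primes p | n
φ(54) = 54 · (1 - 1/2) · (1 - 1/3) = 18

φ(54) = 18


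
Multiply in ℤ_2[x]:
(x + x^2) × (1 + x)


Expand and collect like terms; reduce coefficients mod 2:
x^0: 0·1 = 0 ≡ 0 (mod 2)
x^1: 0·1 + 1·1 = 1 ≡ 1 (mod 2)
x^2: 1·1 + 1·1 = 2 ≡ 0 (mod 2)
x^3: 1·1 = 1 ≡ 1 (mod 2)
Result: x + x^3

f · g = x + x^3


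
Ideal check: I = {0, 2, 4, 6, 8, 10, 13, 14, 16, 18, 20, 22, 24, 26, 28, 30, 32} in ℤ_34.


Check ideal conditions for I = {0, 2, 4, 6, 8, 10, 13, 14, 16, 18, 20, 22, 24, 26, 28, 30, 32} in ℤ_34:
(1) I is an additive subgroup? No
(2) For r ∈ ℤ_34 and a ∈ I: r·a ∈ I? No  [counterexample: r=2, a=6, r·a mod 34 = 12 ∉ I]

No, I is not an ideal of ℤ_34


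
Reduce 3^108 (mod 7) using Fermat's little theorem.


Fermat's little theorem: if p is prime and gcd(a,p)=1, then a^(p-1) ≡ 1 (mod p)
p = 7 is prime, gcd(3,7) = 1
Reduce exponent: 108 mod 6 = 0
So 3^108 ≡ 3^0 (mod 7)
3^0 = 1

3^108 ≡ 1 (mod 7)


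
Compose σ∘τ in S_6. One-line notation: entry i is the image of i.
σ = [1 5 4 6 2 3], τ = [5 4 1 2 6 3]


σ∘τ: apply τ first, then σ
1 →τ 5 →σ 2
2 →τ 4 →σ 6
3 →τ 1 →σ 1
4 →τ 2 →σ 5
5 →τ 6 →σ 3
6 →τ 3 →σ 4

σ∘τ = [2 6 1 5 3 4]


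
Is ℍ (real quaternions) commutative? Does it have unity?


quaternion multiplication is non-commutative (ij = k ≠ ji = -k); has unity 1; a division ring but not an integral domain since integral domains are commutative by convention
Commutative: No
Integral domain: No
Has unity: Yes

ℍ (real quaternions): Commutative=No, Unity=Yes


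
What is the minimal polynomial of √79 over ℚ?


√79 satisfies x² - 79 = 0, irreducible over ℚ since 79 is squarefree

Minimal polynomial: x² - 79


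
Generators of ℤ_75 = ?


g generates ℤ_n iff gcd(g,n) = 1
Prime factors of 75: 3, 5
Generators are g ∈ {1,...,74} not divisible by any of these primes.
Generators: {1, 2, 4, 7, 8, 11, 13, 14, 16, 17, 19, 22, 23, 26, 28, 29, 31, 32, 34, 37, 38, 41, 43, 44, 46, 47, 49, 52, 53, 56, 58, 59, 61, 62, 64, 67, 68, 71, 73, 74}
Number of generators = φ(75) = 40

Generators of ℤ_75 = {1, 2, 4, 7, 8, 11, 13, 14, 16, 17, 19, 22, 23, 26, 28, 29, 31, 32, 34, 37, 38, 41, 43, 44, 46, 47, 49, 52, 53, 56, 58, 59, 61, 62, 64, 67, 68, 71, 73, 74}


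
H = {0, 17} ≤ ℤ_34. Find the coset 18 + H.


18 + H = {18 + h (mod 34) : h ∈ H}
18+0=18, 18+17=1
18 + H = {1, 18} = 1 + H

18 + H = {1, 18}


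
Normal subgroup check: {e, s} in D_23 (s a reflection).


H = {e, s} in D_23 (s a reflection)
r·s·r⁻¹ = sr⁻² ≠ s for n ≥ 3, so {e, s} is not closed under conjugation

No, not a normal subgroup


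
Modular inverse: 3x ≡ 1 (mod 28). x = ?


Use the extended Euclidean algorithm to write 1 = 3·s + 28·t; then s mod 28 is the inverse.
Euclidean algorithm:
  3 = 0·28 + 3
  28 = 9·3 + 1
  3 = 3·1 + 0
gcd(3,28) = 1
Back-substitution gives: 3·(-9) + 28·(1) = 1
So 3⁻¹ ≡ -9 ≡ 19 (mod 28)
Check: 3 × 19 = 57 ≡ 1 (mod 28) ✓

3⁻¹ ≡ 19 (mod 28)


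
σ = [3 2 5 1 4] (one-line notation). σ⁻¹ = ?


To find σ⁻¹, swap domain and range:
σ(1) = 3 → σ⁻¹(3) = 1
σ(2) = 2 → σ⁻¹(2) = 2
σ(3) = 5 → σ⁻¹(5) = 3
σ(4) = 1 → σ⁻¹(1) = 4
σ(5) = 4 → σ⁻¹(4) = 5

σ⁻¹ = [4 2 1 5 3]


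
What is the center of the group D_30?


Z(G) = {g ∈ G | gx = xg for all x ∈ G}
For even n, Z(D_n) = {e, r^(n/2)}: the 180° rotation r^15 commutes with every reflection and rotation

Z(D_30) = {e, r^15}


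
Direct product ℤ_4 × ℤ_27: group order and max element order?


|ℤ_4 × ℤ_27| = 4 × 27 = 108
Max element order = lcm(4,27) = 108
Cyclic? Yes (gcd=1)

|ℤ_4×ℤ_27| = 108, max element order = 108


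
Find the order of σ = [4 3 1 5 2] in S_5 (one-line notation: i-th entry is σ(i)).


Cycle decomposition: (1 4 5 2 3)
Cycle lengths: 5
Order = lcm(5) = 5

ord(σ) = 5


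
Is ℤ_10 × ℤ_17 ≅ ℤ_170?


Comparing ℤ_10 × ℤ_17 and ℤ_170:
gcd(10,17) = 1, so ℤ_10 × ℤ_17 ≅ ℤ_170 (CRT)

Yes, ℤ_10 × ℤ_17 ≅ ℤ_170


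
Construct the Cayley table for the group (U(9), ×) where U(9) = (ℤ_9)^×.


Elements: {1, 2, 4, 5, 7, 8}
Operation: multiplication mod 9
Entry (a, b) = (a × b) mod 9

Cayley table:
  | 1 | 2 | 4 | 5 | 7 | 8
1 | 1 | 2 | 4 | 5 | 7 | 8
2 | 2 | 4 | 8 | 1 | 5 | 7
4 | 4 | 8 | 7 | 2 | 1 | 5
5 | 5 | 1 | 2 | 7 | 8 | 4
7 | 7 | 5 | 1 | 8 | 4 | 2
8 | 8 | 7 | 5 | 4 | 2 | 1


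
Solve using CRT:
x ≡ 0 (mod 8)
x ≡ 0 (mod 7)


m₁ = 8, m₂ = 7, gcd = 1, so CRT applies. M = m₁·m₂ = 56
Let M₁ = M/m₁ = 7, M₂ = M/m₂ = 8
Find y₁ ≡ M₁⁻¹ (mod m₁): 7⁻¹ ≡ 7 (mod 8)
Find y₂ ≡ M₂⁻¹ (mod m₂): 8⁻¹ ≡ 1 (mod 7)
x = a₁·M₁·y₁ + a₂·M₂·y₂ = 0·7·7 + 0·8·1 = 0
Reduce mod 56: x ≡ 0
Check: 0 mod 8 = 0 ✓, 0 mod 7 = 0 ✓

x ≡ 0 (mod 56)


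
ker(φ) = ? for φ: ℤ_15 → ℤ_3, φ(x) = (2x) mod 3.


Kernel = preimage of identity
ker(φ) = {x ∈ ℤ_15 : 2x ≡ 0 (mod 3)}. Since 3 | 15, φ is well-defined. The kernel is the cyclic subgroup ⟨3⟩ of ℤ_15 (order 5), i.e. {0, 3, 6, 9, 12}

ker(φ) = {0, 3, 6, 9, 12}


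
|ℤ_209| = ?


ℤ_n has n elements.

|ℤ_209| = 209


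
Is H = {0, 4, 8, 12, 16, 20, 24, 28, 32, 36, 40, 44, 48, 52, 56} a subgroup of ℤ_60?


Subgroup test for H = {0, 4, 8, 12, 16, 20, 24, 28, 32, 36, 40, 44, 48, 52, 56} in (ℤ_60, +):
(1) 0 ∈ H? Yes
(2) Closure: for all a,b ∈ H, (a+b) mod 60 ∈ H? Yes
(3) Inverses: for all a ∈ H, -a mod 60 ∈ H? Yes

Yes, H is a subgroup of ℤ_60


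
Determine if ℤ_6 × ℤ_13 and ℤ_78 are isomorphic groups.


Comparing ℤ_6 × ℤ_13 and ℤ_78:
gcd(6,13) = 1, so ℤ_6 × ℤ_13 ≅ ℤ_78 (CRT)

Yes, ℤ_6 × ℤ_13 ≅ ℤ_78


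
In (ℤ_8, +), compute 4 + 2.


Operation: addition mod 8
4 + 2 = (a + b) mod 8 with a = 4, b = 2

4 + 2 = 6


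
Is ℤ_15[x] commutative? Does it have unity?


ℤ_15 has zero divisors (3·5 ≡ 0), and these lift to constant zero divisors in ℤ_15[x]; so not an integral domain
Commutative: Yes
Integral domain: No
Has unity: Yes

ℤ_15[x]: Commutative=Yes, Unity=Yes


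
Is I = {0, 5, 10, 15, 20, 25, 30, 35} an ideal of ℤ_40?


Check ideal conditions for I = {0, 5, 10, 15, 20, 25, 30, 35} in ℤ_40:
(1) I is an additive subgroup? Yes
(2) For r ∈ ℤ_40 and a ∈ I: r·a ∈ I? Yes

Yes, I is an ideal of ℤ_40


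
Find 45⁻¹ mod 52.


Use the extended Euclidean algorithm to write 1 = 45·s + 52·t; then s mod 52 is the inverse.
Euclidean algorithm:
  45 = 0·52 + 45
  52 = 1·45 + 7
  45 = 6·7 + 3
  7 = 2·3 + 1
  3 = 3·1 + 0
gcd(45,52) = 1
Back-substitution gives: 45·(-15) + 52·(13) = 1
So 45⁻¹ ≡ -15 ≡ 37 (mod 52)
Check: 45 × 37 = 1665 ≡ 1 (mod 52) ✓

45⁻¹ ≡ 37 (mod 52)


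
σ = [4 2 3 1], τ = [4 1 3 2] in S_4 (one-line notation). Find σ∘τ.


σ∘τ: apply τ first, then σ
1 →τ 4 →σ 1
2 →τ 1 →σ 4
3 →τ 3 →σ 3
4 →τ 2 →σ 2

σ∘τ = [1 4 3 2]


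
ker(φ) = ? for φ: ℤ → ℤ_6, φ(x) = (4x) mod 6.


Kernel = preimage of identity
ker(φ) = {x ∈ ℤ : 4x ≡ 0 (mod 6)}. gcd(4,6) = 2, so 4x ≡ 0 (mod 6) ⟺ x ≡ 0 (mod 6/2 = 3). Hence ker(φ) = 3ℤ

ker(φ) = 3ℤ


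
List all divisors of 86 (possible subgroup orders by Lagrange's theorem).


Lagrange's theorem: |H| divides |G|
|G| = 86
Divisors of 86: 1, 2, 43, 86

Possible subgroup orders: {1, 2, 43, 86}


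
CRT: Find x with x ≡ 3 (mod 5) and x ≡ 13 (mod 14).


m₁ = 5, m₂ = 14, gcd = 1, so CRT applies. M = m₁·m₂ = 70
Let M₁ = M/m₁ = 14, M₂ = M/m₂ = 5
Find y₁ ≡ M₁⁻¹ (mod m₁): 14⁻¹ ≡ 4 (mod 5)
Find y₂ ≡ M₂⁻¹ (mod m₂): 5⁻¹ ≡ 3 (mod 14)
x = a₁·M₁·y₁ + a₂·M₂·y₂ = 3·14·4 + 13·5·3 = 363
Reduce mod 70: x ≡ 13
Check: 13 mod 5 = 3 ✓, 13 mod 14 = 13 ✓

x ≡ 13 (mod 70)


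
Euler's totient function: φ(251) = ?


Factor n: 251 = 251
φ(n) = n · ∏(1 - 1/p) over distinct primes p | n
φ(251) = 251 · (1 - 1/251) = 250

φ(251) = 250


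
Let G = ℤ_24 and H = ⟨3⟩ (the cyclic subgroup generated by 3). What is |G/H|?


|⟨3⟩| = n / gcd(3, 24) = 24 / 3 = 8
H is normal (ℤ_24 is abelian).
|G/H| = |G| / |H| = 24 / 8 = 3

|G/H| = 3


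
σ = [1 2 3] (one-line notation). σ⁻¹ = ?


To find σ⁻¹, swap domain and range:
σ(1) = 1 → σ⁻¹(1) = 1
σ(2) = 2 → σ⁻¹(2) = 2
σ(3) = 3 → σ⁻¹(3) = 3

σ⁻¹ = [1 2 3]


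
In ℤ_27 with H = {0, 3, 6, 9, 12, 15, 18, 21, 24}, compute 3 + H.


3 + H = {3 + h (mod 27) : h ∈ H}
3+0=3, 3+3=6, 3+6=9, 3+9=12, 3+12=15, 3+15=18, 3+18=21, 3+21=24, 3+24=0
3 + H = {0, 3, 6, 9, 12, 15, 18, 21, 24} = 0 + H

3 + H = {0, 3, 6, 9, 12, 15, 18, 21, 24}


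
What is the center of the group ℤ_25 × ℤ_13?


Z(G) = {g ∈ G | gx = xg for all x ∈ G}
Direct product of abelian groups is abelian, so Z(G) = G

Z(ℤ_25 × ℤ_13) = ℤ_25 × ℤ_13


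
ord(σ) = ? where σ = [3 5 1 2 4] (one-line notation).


Cycle decomposition: (1 3) (2 5 4)
Cycle lengths: 2, 3
Order = lcm(2, 3) = 6

ord(σ) = 6


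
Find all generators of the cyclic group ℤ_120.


g generates ℤ_n iff gcd(g,n) = 1
Prime factors of 120: 2, 3, 5
Generators are g ∈ {1,...,119} not divisible by any of these primes.
Generators: {1, 7, 11, 13, 17, 19, 23, 29, 31, 37, 41, 43, 47, 49, 53, 59, 61, 67, 71, 73, 77, 79, 83, 89, 91, 97, 101, 103, 107, 109, 113, 119}
Number of generators = φ(120) = 32

Generators of ℤ_120 = {1, 7, 11, 13, 17, 19, 23, 29, 31, 37, 41, 43, 47, 49, 53, 59, 61, 67, 71, 73, 77, 79, 83, 89, 91, 97, 101, 103, 107, 109, 113, 119}


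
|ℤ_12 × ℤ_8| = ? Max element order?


|ℤ_12 × ℤ_8| = 12 × 8 = 96
Max element order = lcm(12,8) = 24
Cyclic? No (gcd=4)

|ℤ_12×ℤ_8| = 96, max element order = 24


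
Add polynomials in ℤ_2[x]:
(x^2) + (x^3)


Add coefficients mod 2:
x^0: 0 + 0 = 0 (mod 2)
x^1: 0 + 0 = 0 (mod 2)
x^2: 1 + 0 = 1 (mod 2)
x^3: 0 + 1 = 1 (mod 2)
Result: x^2 + x^3

f + g = x^2 + x^3


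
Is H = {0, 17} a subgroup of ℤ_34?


Subgroup test for H = {0, 17} in (ℤ_34, +):
(1) 0 ∈ H? Yes
(2) Closure: for all a,b ∈ H, (a+b) mod 34 ∈ H? Yes
(3) Inverses: for all a ∈ H, -a mod 34 ∈ H? Yes

Yes, H is a subgroup of ℤ_34


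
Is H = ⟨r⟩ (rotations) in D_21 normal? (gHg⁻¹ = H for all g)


H = ⟨r⟩ (rotations) in D_21
The rotation subgroup ⟨r⟩ has index 2 in D_21, so it is normal

Yes, normal subgroup


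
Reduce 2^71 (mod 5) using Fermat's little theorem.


Fermat's little theorem: if p is prime and gcd(a,p)=1, then a^(p-1) ≡ 1 (mod p)
p = 5 is prime, gcd(2,5) = 1
Reduce exponent: 71 mod 4 = 3
So 2^71 ≡ 2^3 (mod 5)
2^3 mod 5 = 3

2^71 ≡ 3 (mod 5)


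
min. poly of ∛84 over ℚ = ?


∛84 satisfies x³ - 84 = 0, irreducible over ℚ (no rational root; 84 is not a perfect cube)

Minimal polynomial: x³ - 84


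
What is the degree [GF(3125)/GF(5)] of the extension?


GF(3125) = GF(5^5), so the extension degree is 5

[GF(3125)/GF(5)] = 5


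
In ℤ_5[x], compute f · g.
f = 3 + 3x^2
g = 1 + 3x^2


Expand and collect like terms; reduce coefficients mod 5:
x^0: 3·1 = 3 ≡ 3 (mod 5)
x^1: 3·0 + 0·1 = 0 ≡ 0 (mod 5)
x^2: 3·3 + 0·0 + 3·1 = 12 ≡ 2 (mod 5)
x^3: 0·3 + 3·0 = 0 ≡ 0 (mod 5)
x^4: 3·3 = 9 ≡ 4 (mod 5)
Result: 3 + 2x^2 + 4x^4

f · g = 3 + 2x^2 + 4x^4


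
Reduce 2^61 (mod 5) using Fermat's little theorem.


Fermat's little theorem: if p is prime and gcd(a,p)=1, then a^(p-1) ≡ 1 (mod p)
p = 5 is prime, gcd(2,5) = 1
Reduce exponent: 61 mod 4 = 1
So 2^61 ≡ 2^1 (mod 5)
2^1 mod 5 = 2

2^61 ≡ 2 (mod 5)


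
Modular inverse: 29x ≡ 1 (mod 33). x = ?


Use the extended Euclidean algorithm to write 1 = 29·s + 33·t; then s mod 33 is the inverse.
Euclidean algorithm:
  29 = 0·33 + 29
  33 = 1·29 + 4
  29 = 7·4 + 1
  4 = 4·1 + 0
gcd(29,33) = 1
Back-substitution gives: 29·(8) + 33·(-7) = 1
So 29⁻¹ ≡ 8 ≡ 8 (mod 33)
Check: 29 × 8 = 232 ≡ 1 (mod 33) ✓

29⁻¹ ≡ 8 (mod 33)


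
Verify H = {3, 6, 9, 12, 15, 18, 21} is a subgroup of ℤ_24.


Subgroup test for H = {3, 6, 9, 12, 15, 18, 21} in (ℤ_24, +):
(1) 0 ∈ H? No
(2) Closure: for all a,b ∈ H, (a+b) mod 24 ∈ H? No  [counterexample: 3 + 21 = 0 ∉ H]
(3) Inverses: for all a ∈ H, -a mod 24 ∈ H? Yes

No, H is not a subgroup of ℤ_24


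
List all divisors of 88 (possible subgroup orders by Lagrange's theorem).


Lagrange's theorem: |H| divides |G|
|G| = 88
Divisors of 88: 1, 2, 4, 8, 11, 22, 44, 88

Possible subgroup orders: {1, 2, 4, 8, 11, 22, 44, 88}


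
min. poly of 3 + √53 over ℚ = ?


Let α = 3 + √53. Then α - 3 = √53, so (α - 3)² = 53, giving α² - 6α - 44 = 0. Degree 2 and α ∉ ℚ, so this is the minimal polynomial.

Minimal polynomial: x² - 6x - 44


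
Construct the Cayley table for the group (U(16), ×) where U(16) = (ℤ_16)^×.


Elements: {1, 3, 5, 7, 9, 11, 13, 15}
Operation: multiplication mod 16
Entry (a, b) = (a × b) mod 16

Cayley table:
   |  1 |  3 |  5 |  7 |  9 | 11 | 13 | 15
 1 |  1 |  3 |  5 |  7 |  9 | 11 | 13 | 15
 3 |  3 |  9 | 15 |  5 | 11 |  1 |  7 | 13
 5 |  5 | 15 |  9 |  3 | 13 |  7 |  1 | 11
 7 |  7 |  5 |  3 |  1 | 15 | 13 | 11 |  9
 9 |  9 | 11 | 13 | 15 |  1 |  3 |  5 |  7
11 | 11 |  1 |  7 | 13 |  3 |  9 | 15 |  5
13 | 13 |  7 |  1 | 11 |  5 | 15 |  9 |  3
15 | 15 | 13 | 11 |  9 |  7 |  5 |  3 |  1


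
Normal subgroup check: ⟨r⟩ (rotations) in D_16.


H = ⟨r⟩ (rotations) in D_16
The rotation subgroup ⟨r⟩ has index 2 in D_16, so it is normal

Yes, normal subgroup


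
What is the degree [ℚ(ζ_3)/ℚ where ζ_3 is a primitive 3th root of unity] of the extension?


[ℚ(ζ_n):ℚ] = deg Φ_n(x) = φ(n). Here φ(3) = 2

[ℚ(ζ_3)/ℚ where ζ_3 is a primitive 3th root of unity] = 2


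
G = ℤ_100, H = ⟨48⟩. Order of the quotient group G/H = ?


|⟨48⟩| = n / gcd(48, 100) = 100 / 4 = 25
H is normal (ℤ_100 is abelian).
|G/H| = |G| / |H| = 100 / 25 = 4

|G/H| = 4


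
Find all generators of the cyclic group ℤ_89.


g generates ℤ_n iff gcd(g,n) = 1
Prime factors of 89: 89
Generators are g ∈ {1,...,88} not divisible by any of these primes.
Generators: {1, 2, 3, 4, 5, 6, 7, 8, 9, 10, 11, 12, 13, 14, 15, 16, 17, 18, 19, 20, 21, 22, 23, 24, 25, 26, 27, 28, 29, 30, 31, 32, 33, 34, 35, 36, 37, 38, 39, 40, 41, 42, 43, 44, 45, 46, 47, 48, 49, 50, 51, 52, 53, 54, 55, 56, 57, 58, 59, 60, 61, 62, 63, 64, 65, 66, 67, 68, 69, 70, 71, 72, 73, 74, 75, 76, 77, 78, 79, 80, 81, 82, 83, 84, 85, 86, 87, 88}
Number of generators = φ(89) = 88

Generators of ℤ_89 = {1, 2, 3, 4, 5, 6, 7, 8, 9, 10, 11, 12, 13, 14, 15, 16, 17, 18, 19, 20, 21, 22, 23, 24, 25, 26, 27, 28, 29, 30, 31, 32, 33, 34, 35, 36, 37, 38, 39, 40, 41, 42, 43, 44, 45, 46, 47, 48, 49, 50, 51, 52, 53, 54, 55, 56, 57, 58, 59, 60, 61, 62, 63, 64, 65, 66, 67, 68, 69, 70, 71, 72, 73, 74, 75, 76, 77, 78, 79, 80, 81, 82, 83, 84, 85, 86, 87, 88}


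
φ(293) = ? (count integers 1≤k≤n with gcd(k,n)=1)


Factor n: 293 = 293
φ(n) = n · ∏(1 - 1/p) over distinct primes p | n
φ(293) = 293 · (1 - 1/293) = 292

φ(293) = 292


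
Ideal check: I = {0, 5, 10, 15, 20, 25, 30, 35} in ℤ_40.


Check ideal conditions for I = {0, 5, 10, 15, 20, 25, 30, 35} in ℤ_40:
(1) I is an additive subgroup? Yes
(2) For r ∈ ℤ_40 and a ∈ I: r·a ∈ I? Yes

Yes, I is an ideal of ℤ_40


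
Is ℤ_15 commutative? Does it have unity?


ℤ_15 is a commutative ring with unity 1; 15 = 3×5 is composite, so 3·5 ≡ 0 gives zero divisors (not an integral domain)
Commutative: Yes
Integral domain: No
Has unity: Yes

ℤ_15: Commutative=Yes, Unity=Yes


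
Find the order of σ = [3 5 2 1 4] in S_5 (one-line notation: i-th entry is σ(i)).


Cycle decomposition: (1 3 2 5 4)
Cycle lengths: 5
Order = lcm(5) = 5

ord(σ) = 5


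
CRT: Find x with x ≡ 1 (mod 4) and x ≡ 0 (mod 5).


m₁ = 4, m₂ = 5, gcd = 1, so CRT applies. M = m₁·m₂ = 20
Let M₁ = M/m₁ = 5, M₂ = M/m₂ = 4
Find y₁ ≡ M₁⁻¹ (mod m₁): 5⁻¹ ≡ 1 (mod 4)
Find y₂ ≡ M₂⁻¹ (mod m₂): 4⁻¹ ≡ 4 (mod 5)
x = a₁·M₁·y₁ + a₂·M₂·y₂ = 1·5·1 + 0·4·4 = 5
Reduce mod 20: x ≡ 5
Check: 5 mod 4 = 1 ✓, 5 mod 5 = 0 ✓

x ≡ 5 (mod 20)


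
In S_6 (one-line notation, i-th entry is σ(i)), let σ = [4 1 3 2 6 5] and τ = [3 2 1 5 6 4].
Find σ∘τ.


σ∘τ: apply τ first, then σ
1 →τ 3 →σ 3
2 →τ 2 →σ 1
3 →τ 1 →σ 4
4 →τ 5 →σ 6
5 →τ 6 →σ 5
6 →τ 4 →σ 2

σ∘τ = [3 1 4 6 5 2]


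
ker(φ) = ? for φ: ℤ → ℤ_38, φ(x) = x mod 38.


Kernel = preimage of identity
ker(φ) = {x ∈ ℤ : x ≡ 0 (mod 38)} = 38ℤ = {0, ±38, ±76, ...}

ker(φ) = 38ℤ


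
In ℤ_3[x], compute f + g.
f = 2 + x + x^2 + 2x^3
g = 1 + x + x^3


Add coefficients mod 3:
x^0: 2 + 1 = 0 (mod 3)
x^1: 1 + 1 = 2 (mod 3)
x^2: 1 + 0 = 1 (mod 3)
x^3: 2 + 1 = 0 (mod 3)
Result: 2x + x^2

f + g = 2x + x^2


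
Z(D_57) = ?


Z(G) = {g ∈ G | gx = xg for all x ∈ G}
For odd n, Z(D_n) = {e}: no nontrivial rotation commutes with all reflections

Z(D_57) = {e}


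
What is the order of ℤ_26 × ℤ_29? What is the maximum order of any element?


|ℤ_26 × ℤ_29| = 26 × 29 = 754
Max element order = lcm(26,29) = 754
Cyclic? Yes (gcd=1)

|ℤ_26×ℤ_29| = 754, max element order = 754
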